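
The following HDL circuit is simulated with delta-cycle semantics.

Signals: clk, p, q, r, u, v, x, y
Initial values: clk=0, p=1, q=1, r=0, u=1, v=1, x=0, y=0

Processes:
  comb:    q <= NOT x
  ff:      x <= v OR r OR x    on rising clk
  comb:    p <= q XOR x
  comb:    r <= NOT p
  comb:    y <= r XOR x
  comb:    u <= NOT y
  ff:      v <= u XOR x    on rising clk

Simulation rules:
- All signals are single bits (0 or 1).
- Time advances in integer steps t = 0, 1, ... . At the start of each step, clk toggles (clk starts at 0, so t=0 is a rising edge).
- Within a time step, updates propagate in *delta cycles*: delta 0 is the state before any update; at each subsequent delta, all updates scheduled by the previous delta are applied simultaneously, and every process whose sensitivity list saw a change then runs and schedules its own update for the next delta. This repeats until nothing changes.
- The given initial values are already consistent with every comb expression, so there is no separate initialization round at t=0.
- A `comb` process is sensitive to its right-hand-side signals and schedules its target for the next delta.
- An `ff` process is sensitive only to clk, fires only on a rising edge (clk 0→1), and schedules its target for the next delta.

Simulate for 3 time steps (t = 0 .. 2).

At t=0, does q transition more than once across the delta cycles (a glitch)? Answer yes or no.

t=0 Δ0: clk=0 r=0 v=1 u=1 y=0 p=1 q=1 x=0
  Δ1: clk:0→1
  Δ2: x:0→1
  Δ3: y:0→1, p:1→0, q:1→0
  Δ4: r:0→1, u:1→0, p:0→1
  Δ5: r:1→0, y:1→0
  Δ6: u:0→1, y:0→1
  Δ7: u:1→0
  (7Δ to stable)
t=1 Δ0: clk=1 r=0 v=1 u=0 y=1 p=1 q=0 x=1
  Δ1: clk:1→0
  (1Δ to stable)
t=2 Δ0: clk=0 r=0 v=1 u=0 y=1 p=1 q=0 x=1
  Δ1: clk:0→1
  (1Δ to stable)

no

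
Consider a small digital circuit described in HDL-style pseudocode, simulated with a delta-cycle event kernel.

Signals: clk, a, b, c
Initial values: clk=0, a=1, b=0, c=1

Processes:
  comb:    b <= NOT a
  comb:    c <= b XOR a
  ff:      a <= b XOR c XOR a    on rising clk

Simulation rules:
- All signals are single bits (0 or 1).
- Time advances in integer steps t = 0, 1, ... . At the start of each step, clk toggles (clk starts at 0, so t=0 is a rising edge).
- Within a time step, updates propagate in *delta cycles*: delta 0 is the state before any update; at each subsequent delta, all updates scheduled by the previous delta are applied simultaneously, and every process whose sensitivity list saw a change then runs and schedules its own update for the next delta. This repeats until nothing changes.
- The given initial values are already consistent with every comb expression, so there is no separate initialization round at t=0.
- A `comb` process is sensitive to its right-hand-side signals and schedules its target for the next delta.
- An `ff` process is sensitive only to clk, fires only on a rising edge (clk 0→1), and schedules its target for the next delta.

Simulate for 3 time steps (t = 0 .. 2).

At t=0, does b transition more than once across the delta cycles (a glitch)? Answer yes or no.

no

[bits: c,b,clk,a]
t=0: Δ0=1001 Δ1=1011 Δ2=1010 Δ3=0110 Δ4=1110 | 4Δ
t=1: Δ0=1110 Δ1=1100 | 1Δ
t=2: Δ0=1100 Δ1=1110 | 1Δ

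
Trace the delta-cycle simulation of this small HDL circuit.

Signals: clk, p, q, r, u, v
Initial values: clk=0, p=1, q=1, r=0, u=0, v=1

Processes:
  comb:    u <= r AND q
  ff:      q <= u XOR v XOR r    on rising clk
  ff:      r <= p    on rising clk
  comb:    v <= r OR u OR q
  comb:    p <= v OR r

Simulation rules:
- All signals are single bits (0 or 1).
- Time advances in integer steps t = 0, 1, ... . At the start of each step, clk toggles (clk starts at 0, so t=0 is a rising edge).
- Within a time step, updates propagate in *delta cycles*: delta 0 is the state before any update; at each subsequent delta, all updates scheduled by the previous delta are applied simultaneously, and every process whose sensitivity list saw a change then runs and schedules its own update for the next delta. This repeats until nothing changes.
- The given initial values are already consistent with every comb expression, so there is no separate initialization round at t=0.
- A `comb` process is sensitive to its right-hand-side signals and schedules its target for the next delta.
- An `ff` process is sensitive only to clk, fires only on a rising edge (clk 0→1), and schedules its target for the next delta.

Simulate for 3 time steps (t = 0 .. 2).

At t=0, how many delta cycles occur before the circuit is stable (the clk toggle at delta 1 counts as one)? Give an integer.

t0.Δ0 u=0 v=1 p=1 r=0 clk=0 q=1
t0.Δ1 u=0 v=1 p=1 r=0 clk=1 q=1
t0.Δ2 u=0 v=1 p=1 r=1 clk=1 q=1
t0.Δ3 u=1 v=1 p=1 r=1 clk=1 q=1
t1.Δ0 u=1 v=1 p=1 r=1 clk=1 q=1
t1.Δ1 u=1 v=1 p=1 r=1 clk=0 q=1
t2.Δ0 u=1 v=1 p=1 r=1 clk=0 q=1
t2.Δ1 u=1 v=1 p=1 r=1 clk=1 q=1

3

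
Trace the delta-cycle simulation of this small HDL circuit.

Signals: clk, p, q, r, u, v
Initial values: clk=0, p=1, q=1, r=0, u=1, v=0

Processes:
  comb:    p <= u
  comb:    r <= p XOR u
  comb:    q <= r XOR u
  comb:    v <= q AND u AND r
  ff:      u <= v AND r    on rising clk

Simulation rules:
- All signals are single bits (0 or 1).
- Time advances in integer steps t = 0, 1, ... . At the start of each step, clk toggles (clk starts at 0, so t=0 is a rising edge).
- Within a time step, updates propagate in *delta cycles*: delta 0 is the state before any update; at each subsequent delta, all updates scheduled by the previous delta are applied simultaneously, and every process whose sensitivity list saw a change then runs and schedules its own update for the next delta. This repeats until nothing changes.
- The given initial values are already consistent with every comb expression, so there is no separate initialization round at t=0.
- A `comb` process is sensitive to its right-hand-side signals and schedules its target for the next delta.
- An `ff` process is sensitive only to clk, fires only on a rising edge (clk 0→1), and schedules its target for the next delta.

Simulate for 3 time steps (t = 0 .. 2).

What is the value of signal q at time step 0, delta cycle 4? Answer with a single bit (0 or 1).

1

t=0 Δ0: r=0 q=1 u=1 clk=0 p=1 v=0
  Δ1: clk:0→1
  Δ2: u:1→0
  Δ3: r:0→1, q:1→0, p:1→0
  Δ4: r:1→0, q:0→1
  Δ5: q:1→0
  (5Δ to stable)
t=1 Δ0: r=0 q=0 u=0 clk=1 p=0 v=0
  Δ1: clk:1→0
  (1Δ to stable)
t=2 Δ0: r=0 q=0 u=0 clk=0 p=0 v=0
  Δ1: clk:0→1
  (1Δ to stable)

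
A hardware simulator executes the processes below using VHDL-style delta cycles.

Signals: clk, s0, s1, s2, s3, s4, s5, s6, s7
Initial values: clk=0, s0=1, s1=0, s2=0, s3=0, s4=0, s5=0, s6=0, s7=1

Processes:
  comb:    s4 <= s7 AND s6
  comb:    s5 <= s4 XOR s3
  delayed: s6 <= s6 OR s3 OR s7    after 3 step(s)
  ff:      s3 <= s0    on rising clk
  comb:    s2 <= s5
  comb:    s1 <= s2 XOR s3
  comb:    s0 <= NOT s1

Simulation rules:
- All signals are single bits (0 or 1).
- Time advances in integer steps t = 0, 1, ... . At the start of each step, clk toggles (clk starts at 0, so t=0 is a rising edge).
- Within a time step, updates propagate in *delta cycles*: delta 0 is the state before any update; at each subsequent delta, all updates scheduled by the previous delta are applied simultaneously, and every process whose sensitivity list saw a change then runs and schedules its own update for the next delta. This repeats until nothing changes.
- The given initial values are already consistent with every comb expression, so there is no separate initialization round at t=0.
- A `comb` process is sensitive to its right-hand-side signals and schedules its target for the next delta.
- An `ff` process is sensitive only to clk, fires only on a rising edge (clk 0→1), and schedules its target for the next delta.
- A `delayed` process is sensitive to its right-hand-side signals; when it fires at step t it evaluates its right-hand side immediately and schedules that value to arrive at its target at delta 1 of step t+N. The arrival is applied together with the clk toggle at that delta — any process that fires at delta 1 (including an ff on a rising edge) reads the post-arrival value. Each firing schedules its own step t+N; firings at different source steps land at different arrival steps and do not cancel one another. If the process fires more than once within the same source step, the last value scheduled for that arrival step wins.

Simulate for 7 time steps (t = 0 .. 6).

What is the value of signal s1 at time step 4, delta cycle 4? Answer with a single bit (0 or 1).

0

[bits: clk,s6,s1,s4,s7,s2,s0,s3,s5]
t=0: Δ0=000010100 Δ1=100010100 Δ2=100010110 Δ3=101010111 Δ4=101011011 Δ5=100011011 Δ6=100011111 | 6Δ
t=1: Δ0=100011111 Δ1=000011111 | 1Δ
t=2: Δ0=000011111 Δ1=100011111 | 1Δ
t=3: Δ0=100011111 Δ1=010011111 Δ2=010111111 Δ3=010111110 Δ4=010110110 Δ5=011110110 Δ6=011110010 | 6Δ
t=4: Δ0=011110010 Δ1=111110010 Δ2=111110000 Δ3=110110001 Δ4=110111101 Δ5=111111101 Δ6=111111001 | 6Δ
t=5: Δ0=111111001 Δ1=011111001 | 1Δ
t=6: Δ0=011111001 Δ1=111111001 | 1Δ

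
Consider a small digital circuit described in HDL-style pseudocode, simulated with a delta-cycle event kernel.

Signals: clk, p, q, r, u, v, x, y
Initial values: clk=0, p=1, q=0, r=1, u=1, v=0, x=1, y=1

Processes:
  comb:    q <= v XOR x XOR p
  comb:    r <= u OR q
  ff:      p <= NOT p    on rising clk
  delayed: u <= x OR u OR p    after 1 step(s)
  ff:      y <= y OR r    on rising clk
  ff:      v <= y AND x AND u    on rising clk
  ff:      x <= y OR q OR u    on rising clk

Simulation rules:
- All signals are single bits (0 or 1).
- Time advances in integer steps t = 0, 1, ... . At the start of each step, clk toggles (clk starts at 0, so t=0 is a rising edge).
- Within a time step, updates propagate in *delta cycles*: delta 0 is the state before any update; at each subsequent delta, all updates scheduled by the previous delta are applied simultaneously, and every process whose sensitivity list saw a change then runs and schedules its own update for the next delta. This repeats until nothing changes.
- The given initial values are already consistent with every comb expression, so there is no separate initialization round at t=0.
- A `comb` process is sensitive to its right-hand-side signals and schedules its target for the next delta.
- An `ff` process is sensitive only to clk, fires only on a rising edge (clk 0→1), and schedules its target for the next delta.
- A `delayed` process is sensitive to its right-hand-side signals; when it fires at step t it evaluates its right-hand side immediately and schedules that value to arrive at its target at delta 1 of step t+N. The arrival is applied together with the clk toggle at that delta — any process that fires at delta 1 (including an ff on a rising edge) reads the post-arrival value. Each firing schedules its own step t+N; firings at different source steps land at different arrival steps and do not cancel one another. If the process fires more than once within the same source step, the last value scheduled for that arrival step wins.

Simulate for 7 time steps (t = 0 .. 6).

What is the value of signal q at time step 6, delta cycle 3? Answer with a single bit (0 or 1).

t=0 Δ0: v=0 r=1 u=1 q=0 y=1 x=1 p=1 clk=0
  Δ1: clk:0→1
  Δ2: v:0→1, p:1→0
  (2Δ to stable)
t=1 Δ0: v=1 r=1 u=1 q=0 y=1 x=1 p=0 clk=1
  Δ1: clk:1→0
  (1Δ to stable)
t=2 Δ0: v=1 r=1 u=1 q=0 y=1 x=1 p=0 clk=0
  Δ1: clk:0→1
  Δ2: p:0→1
  Δ3: q:0→1
  (3Δ to stable)
t=3 Δ0: v=1 r=1 u=1 q=1 y=1 x=1 p=1 clk=1
  Δ1: clk:1→0
  (1Δ to stable)
t=4 Δ0: v=1 r=1 u=1 q=1 y=1 x=1 p=1 clk=0
  Δ1: clk:0→1
  Δ2: p:1→0
  Δ3: q:1→0
  (3Δ to stable)
t=5 Δ0: v=1 r=1 u=1 q=0 y=1 x=1 p=0 clk=1
  Δ1: clk:1→0
  (1Δ to stable)
t=6 Δ0: v=1 r=1 u=1 q=0 y=1 x=1 p=0 clk=0
  Δ1: clk:0→1
  Δ2: p:0→1
  Δ3: q:0→1
  (3Δ to stable)

1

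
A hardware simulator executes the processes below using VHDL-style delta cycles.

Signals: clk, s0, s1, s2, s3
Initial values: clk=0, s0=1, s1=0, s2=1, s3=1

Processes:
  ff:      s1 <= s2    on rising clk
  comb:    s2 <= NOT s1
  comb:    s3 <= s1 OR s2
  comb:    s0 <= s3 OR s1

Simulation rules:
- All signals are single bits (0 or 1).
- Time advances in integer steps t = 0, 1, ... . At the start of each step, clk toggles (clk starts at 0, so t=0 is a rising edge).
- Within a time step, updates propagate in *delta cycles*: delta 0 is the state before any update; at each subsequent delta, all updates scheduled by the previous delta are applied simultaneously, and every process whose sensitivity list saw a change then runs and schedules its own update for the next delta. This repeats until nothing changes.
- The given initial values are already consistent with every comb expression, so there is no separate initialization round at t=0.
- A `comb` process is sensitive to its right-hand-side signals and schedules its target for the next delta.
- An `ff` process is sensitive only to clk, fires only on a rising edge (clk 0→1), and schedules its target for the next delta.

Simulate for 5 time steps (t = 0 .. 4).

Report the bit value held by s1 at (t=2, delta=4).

[bits: s3,s2,s0,clk,s1]
t=0: Δ0=11100 Δ1=11110 Δ2=11111 Δ3=10111 | 3Δ
t=1: Δ0=10111 Δ1=10101 | 1Δ
t=2: Δ0=10101 Δ1=10111 Δ2=10110 Δ3=01110 Δ4=11010 Δ5=11110 | 5Δ
t=3: Δ0=11110 Δ1=11100 | 1Δ
t=4: Δ0=11100 Δ1=11110 Δ2=11111 Δ3=10111 | 3Δ

0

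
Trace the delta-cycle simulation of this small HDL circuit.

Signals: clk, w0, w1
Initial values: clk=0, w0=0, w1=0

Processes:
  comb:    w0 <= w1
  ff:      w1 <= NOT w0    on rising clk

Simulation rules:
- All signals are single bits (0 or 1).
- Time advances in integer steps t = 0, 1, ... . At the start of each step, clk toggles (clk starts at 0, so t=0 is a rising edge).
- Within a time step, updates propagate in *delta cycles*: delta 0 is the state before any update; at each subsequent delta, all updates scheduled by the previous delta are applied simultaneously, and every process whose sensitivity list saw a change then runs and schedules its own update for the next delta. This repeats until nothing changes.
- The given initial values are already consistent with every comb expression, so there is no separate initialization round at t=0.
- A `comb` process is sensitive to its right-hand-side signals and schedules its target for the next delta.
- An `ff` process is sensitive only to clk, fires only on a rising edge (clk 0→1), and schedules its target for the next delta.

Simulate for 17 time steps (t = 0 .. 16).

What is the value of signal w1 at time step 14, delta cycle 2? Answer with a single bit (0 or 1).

t=0 Δ0: clk=0 w0=0 w1=0
  Δ1: clk:0→1
  Δ2: w1:0→1
  Δ3: w0:0→1
  (3Δ to stable)
t=1 Δ0: clk=1 w0=1 w1=1
  Δ1: clk:1→0
  (1Δ to stable)
t=2 Δ0: clk=0 w0=1 w1=1
  Δ1: clk:0→1
  Δ2: w1:1→0
  Δ3: w0:1→0
  (3Δ to stable)
t=3 Δ0: clk=1 w0=0 w1=0
  Δ1: clk:1→0
  (1Δ to stable)
t=4 Δ0: clk=0 w0=0 w1=0
  Δ1: clk:0→1
  Δ2: w1:0→1
  Δ3: w0:0→1
  (3Δ to stable)
t=5 Δ0: clk=1 w0=1 w1=1
  Δ1: clk:1→0
  (1Δ to stable)
t=6 Δ0: clk=0 w0=1 w1=1
  Δ1: clk:0→1
  Δ2: w1:1→0
  Δ3: w0:1→0
  (3Δ to stable)
t=7 Δ0: clk=1 w0=0 w1=0
  Δ1: clk:1→0
  (1Δ to stable)
t=8 Δ0: clk=0 w0=0 w1=0
  Δ1: clk:0→1
  Δ2: w1:0→1
  Δ3: w0:0→1
  (3Δ to stable)
t=9 Δ0: clk=1 w0=1 w1=1
  Δ1: clk:1→0
  (1Δ to stable)
t=10 Δ0: clk=0 w0=1 w1=1
  Δ1: clk:0→1
  Δ2: w1:1→0
  Δ3: w0:1→0
  (3Δ to stable)
t=11 Δ0: clk=1 w0=0 w1=0
  Δ1: clk:1→0
  (1Δ to stable)
t=12 Δ0: clk=0 w0=0 w1=0
  Δ1: clk:0→1
  Δ2: w1:0→1
  Δ3: w0:0→1
  (3Δ to stable)
t=13 Δ0: clk=1 w0=1 w1=1
  Δ1: clk:1→0
  (1Δ to stable)
t=14 Δ0: clk=0 w0=1 w1=1
  Δ1: clk:0→1
  Δ2: w1:1→0
  Δ3: w0:1→0
  (3Δ to stable)
t=15 Δ0: clk=1 w0=0 w1=0
  Δ1: clk:1→0
  (1Δ to stable)
t=16 Δ0: clk=0 w0=0 w1=0
  Δ1: clk:0→1
  Δ2: w1:0→1
  Δ3: w0:0→1
  (3Δ to stable)

0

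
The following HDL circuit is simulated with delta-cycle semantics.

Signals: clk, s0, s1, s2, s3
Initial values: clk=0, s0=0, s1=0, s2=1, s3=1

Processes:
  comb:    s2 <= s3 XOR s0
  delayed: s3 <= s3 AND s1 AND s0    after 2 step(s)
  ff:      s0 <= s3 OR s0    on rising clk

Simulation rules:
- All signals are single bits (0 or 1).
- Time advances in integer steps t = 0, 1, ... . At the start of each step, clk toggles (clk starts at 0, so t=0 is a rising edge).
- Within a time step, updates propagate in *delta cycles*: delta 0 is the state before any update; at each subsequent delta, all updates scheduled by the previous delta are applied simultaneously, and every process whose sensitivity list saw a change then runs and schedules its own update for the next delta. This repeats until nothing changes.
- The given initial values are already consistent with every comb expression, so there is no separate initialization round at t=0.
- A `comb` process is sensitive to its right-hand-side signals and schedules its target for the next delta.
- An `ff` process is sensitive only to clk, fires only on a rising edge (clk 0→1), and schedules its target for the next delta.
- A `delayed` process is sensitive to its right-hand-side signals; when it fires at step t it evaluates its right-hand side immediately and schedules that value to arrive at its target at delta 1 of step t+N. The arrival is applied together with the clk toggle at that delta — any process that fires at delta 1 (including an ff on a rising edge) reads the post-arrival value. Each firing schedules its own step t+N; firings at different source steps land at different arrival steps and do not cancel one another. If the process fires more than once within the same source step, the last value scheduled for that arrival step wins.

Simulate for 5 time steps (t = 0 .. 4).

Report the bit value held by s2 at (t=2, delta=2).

1

[bits: s3,s1,clk,s2,s0]
t=0: Δ0=10010 Δ1=10110 Δ2=10111 Δ3=10101 | 3Δ
t=1: Δ0=10101 Δ1=10001 | 1Δ
t=2: Δ0=10001 Δ1=00101 Δ2=00111 | 2Δ
t=3: Δ0=00111 Δ1=00011 | 1Δ
t=4: Δ0=00011 Δ1=00111 | 1Δ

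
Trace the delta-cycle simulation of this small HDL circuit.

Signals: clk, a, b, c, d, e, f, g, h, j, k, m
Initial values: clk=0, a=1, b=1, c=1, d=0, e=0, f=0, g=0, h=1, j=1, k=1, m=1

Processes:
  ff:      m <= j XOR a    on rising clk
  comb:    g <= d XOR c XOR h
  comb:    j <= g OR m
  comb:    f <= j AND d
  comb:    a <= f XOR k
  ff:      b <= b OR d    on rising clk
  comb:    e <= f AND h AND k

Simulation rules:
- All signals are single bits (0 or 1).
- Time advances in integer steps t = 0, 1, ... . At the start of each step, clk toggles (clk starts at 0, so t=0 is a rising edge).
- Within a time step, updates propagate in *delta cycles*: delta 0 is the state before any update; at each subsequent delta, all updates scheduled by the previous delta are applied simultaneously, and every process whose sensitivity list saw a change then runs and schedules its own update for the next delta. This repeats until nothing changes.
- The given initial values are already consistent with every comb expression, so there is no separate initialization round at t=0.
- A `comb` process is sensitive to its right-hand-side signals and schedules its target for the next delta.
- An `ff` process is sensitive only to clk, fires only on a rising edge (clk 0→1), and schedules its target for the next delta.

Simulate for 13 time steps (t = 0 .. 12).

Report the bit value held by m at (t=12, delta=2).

[bits: m,f,a,j,e,h,g,k,clk,d,b,c]
t=0: Δ0=101101010011 Δ1=101101011011 Δ2=001101011011 Δ3=001001011011 | 3Δ
t=1: Δ0=001001011011 Δ1=001001010011 | 1Δ
t=2: Δ0=001001010011 Δ1=001001011011 Δ2=101001011011 Δ3=101101011011 | 3Δ
t=3: Δ0=101101011011 Δ1=101101010011 | 1Δ
t=4: Δ0=101101010011 Δ1=101101011011 Δ2=001101011011 Δ3=001001011011 | 3Δ
t=5: Δ0=001001011011 Δ1=001001010011 | 1Δ
t=6: Δ0=001001010011 Δ1=001001011011 Δ2=101001011011 Δ3=101101011011 | 3Δ
t=7: Δ0=101101011011 Δ1=101101010011 | 1Δ
t=8: Δ0=101101010011 Δ1=101101011011 Δ2=001101011011 Δ3=001001011011 | 3Δ
t=9: Δ0=001001011011 Δ1=001001010011 | 1Δ
t=10: Δ0=001001010011 Δ1=001001011011 Δ2=101001011011 Δ3=101101011011 | 3Δ
t=11: Δ0=101101011011 Δ1=101101010011 | 1Δ
t=12: Δ0=101101010011 Δ1=101101011011 Δ2=001101011011 Δ3=001001011011 | 3Δ

0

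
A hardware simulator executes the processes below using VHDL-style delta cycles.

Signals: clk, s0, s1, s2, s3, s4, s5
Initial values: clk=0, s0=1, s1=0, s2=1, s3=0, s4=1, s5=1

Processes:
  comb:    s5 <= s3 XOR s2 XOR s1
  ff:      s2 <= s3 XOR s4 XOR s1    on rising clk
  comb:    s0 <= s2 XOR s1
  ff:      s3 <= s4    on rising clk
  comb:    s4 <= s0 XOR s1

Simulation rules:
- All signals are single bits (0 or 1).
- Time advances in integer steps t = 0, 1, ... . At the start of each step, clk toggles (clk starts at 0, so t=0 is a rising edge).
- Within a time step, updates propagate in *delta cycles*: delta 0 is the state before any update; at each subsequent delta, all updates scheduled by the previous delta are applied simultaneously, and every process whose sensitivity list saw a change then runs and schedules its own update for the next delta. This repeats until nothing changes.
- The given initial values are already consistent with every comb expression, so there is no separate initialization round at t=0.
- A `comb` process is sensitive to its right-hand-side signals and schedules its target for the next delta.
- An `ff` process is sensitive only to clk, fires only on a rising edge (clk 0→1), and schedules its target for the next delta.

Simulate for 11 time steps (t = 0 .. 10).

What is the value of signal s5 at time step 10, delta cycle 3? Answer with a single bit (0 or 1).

[bits: s5,s1,clk,s2,s4,s0,s3]
t=0: Δ0=1001110 Δ1=1011110 Δ2=1011111 Δ3=0011111 | 3Δ
t=1: Δ0=0011111 Δ1=0001111 | 1Δ
t=2: Δ0=0001111 Δ1=0011111 Δ2=0010111 Δ3=1010101 Δ4=1010001 | 4Δ
t=3: Δ0=1010001 Δ1=1000001 | 1Δ
t=4: Δ0=1000001 Δ1=1010001 Δ2=1011000 Δ3=1011010 Δ4=1011110 | 4Δ
t=5: Δ0=1011110 Δ1=1001110 | 1Δ
t=6: Δ0=1001110 Δ1=1011110 Δ2=1011111 Δ3=0011111 | 3Δ
t=7: Δ0=0011111 Δ1=0001111 | 1Δ
t=8: Δ0=0001111 Δ1=0011111 Δ2=0010111 Δ3=1010101 Δ4=1010001 | 4Δ
t=9: Δ0=1010001 Δ1=1000001 | 1Δ
t=10: Δ0=1000001 Δ1=1010001 Δ2=1011000 Δ3=1011010 Δ4=1011110 | 4Δ

1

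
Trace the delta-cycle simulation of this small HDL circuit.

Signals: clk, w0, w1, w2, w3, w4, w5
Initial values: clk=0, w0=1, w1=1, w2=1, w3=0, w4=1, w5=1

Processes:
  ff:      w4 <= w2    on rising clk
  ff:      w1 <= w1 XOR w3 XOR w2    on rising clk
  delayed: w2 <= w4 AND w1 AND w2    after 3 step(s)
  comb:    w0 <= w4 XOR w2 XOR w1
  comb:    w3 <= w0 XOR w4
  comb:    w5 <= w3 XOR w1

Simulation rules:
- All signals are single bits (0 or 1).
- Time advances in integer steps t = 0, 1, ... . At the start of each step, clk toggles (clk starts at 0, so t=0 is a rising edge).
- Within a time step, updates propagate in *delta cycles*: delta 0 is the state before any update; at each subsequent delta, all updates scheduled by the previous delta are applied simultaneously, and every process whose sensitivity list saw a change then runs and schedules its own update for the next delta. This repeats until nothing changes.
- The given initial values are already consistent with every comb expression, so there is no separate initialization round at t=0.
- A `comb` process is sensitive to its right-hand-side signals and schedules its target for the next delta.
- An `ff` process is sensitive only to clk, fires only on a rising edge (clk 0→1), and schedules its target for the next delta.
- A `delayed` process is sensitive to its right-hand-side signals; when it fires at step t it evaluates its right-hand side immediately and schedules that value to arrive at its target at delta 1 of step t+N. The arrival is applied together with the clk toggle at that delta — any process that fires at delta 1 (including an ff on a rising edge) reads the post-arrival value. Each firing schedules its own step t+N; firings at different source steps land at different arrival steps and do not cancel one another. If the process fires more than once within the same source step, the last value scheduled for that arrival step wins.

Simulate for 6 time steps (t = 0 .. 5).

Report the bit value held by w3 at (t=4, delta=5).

t0.Δ0 w0=1 w1=1 w4=1 w5=1 w3=0 clk=0 w2=1
t0.Δ1 w0=1 w1=1 w4=1 w5=1 w3=0 clk=1 w2=1
t0.Δ2 w0=1 w1=0 w4=1 w5=1 w3=0 clk=1 w2=1
t0.Δ3 w0=0 w1=0 w4=1 w5=0 w3=0 clk=1 w2=1
t0.Δ4 w0=0 w1=0 w4=1 w5=0 w3=1 clk=1 w2=1
t0.Δ5 w0=0 w1=0 w4=1 w5=1 w3=1 clk=1 w2=1
t1.Δ0 w0=0 w1=0 w4=1 w5=1 w3=1 clk=1 w2=1
t1.Δ1 w0=0 w1=0 w4=1 w5=1 w3=1 clk=0 w2=1
t2.Δ0 w0=0 w1=0 w4=1 w5=1 w3=1 clk=0 w2=1
t2.Δ1 w0=0 w1=0 w4=1 w5=1 w3=1 clk=1 w2=1
t3.Δ0 w0=0 w1=0 w4=1 w5=1 w3=1 clk=1 w2=1
t3.Δ1 w0=0 w1=0 w4=1 w5=1 w3=1 clk=0 w2=0
t3.Δ2 w0=1 w1=0 w4=1 w5=1 w3=1 clk=0 w2=0
t3.Δ3 w0=1 w1=0 w4=1 w5=1 w3=0 clk=0 w2=0
t3.Δ4 w0=1 w1=0 w4=1 w5=0 w3=0 clk=0 w2=0
t4.Δ0 w0=1 w1=0 w4=1 w5=0 w3=0 clk=0 w2=0
t4.Δ1 w0=1 w1=0 w4=1 w5=0 w3=0 clk=1 w2=0
t4.Δ2 w0=1 w1=0 w4=0 w5=0 w3=0 clk=1 w2=0
t4.Δ3 w0=0 w1=0 w4=0 w5=0 w3=1 clk=1 w2=0
t4.Δ4 w0=0 w1=0 w4=0 w5=1 w3=0 clk=1 w2=0
t4.Δ5 w0=0 w1=0 w4=0 w5=0 w3=0 clk=1 w2=0
t5.Δ0 w0=0 w1=0 w4=0 w5=0 w3=0 clk=1 w2=0
t5.Δ1 w0=0 w1=0 w4=0 w5=0 w3=0 clk=0 w2=0

0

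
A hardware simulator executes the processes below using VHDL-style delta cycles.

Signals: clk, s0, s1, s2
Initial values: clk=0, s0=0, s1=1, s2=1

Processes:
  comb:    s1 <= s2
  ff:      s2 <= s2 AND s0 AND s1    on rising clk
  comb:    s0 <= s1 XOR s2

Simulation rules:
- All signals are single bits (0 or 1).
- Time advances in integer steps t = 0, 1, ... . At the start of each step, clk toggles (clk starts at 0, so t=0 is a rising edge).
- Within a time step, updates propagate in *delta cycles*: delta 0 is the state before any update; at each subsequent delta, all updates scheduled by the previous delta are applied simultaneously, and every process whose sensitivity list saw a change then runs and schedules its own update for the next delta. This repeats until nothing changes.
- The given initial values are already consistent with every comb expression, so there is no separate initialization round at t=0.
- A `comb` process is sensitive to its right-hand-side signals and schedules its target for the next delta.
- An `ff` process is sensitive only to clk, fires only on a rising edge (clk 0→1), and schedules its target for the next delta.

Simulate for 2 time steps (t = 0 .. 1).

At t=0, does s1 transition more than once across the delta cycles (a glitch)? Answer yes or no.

t0.Δ0 clk=0 s2=1 s0=0 s1=1
t0.Δ1 clk=1 s2=1 s0=0 s1=1
t0.Δ2 clk=1 s2=0 s0=0 s1=1
t0.Δ3 clk=1 s2=0 s0=1 s1=0
t0.Δ4 clk=1 s2=0 s0=0 s1=0
t1.Δ0 clk=1 s2=0 s0=0 s1=0
t1.Δ1 clk=0 s2=0 s0=0 s1=0

no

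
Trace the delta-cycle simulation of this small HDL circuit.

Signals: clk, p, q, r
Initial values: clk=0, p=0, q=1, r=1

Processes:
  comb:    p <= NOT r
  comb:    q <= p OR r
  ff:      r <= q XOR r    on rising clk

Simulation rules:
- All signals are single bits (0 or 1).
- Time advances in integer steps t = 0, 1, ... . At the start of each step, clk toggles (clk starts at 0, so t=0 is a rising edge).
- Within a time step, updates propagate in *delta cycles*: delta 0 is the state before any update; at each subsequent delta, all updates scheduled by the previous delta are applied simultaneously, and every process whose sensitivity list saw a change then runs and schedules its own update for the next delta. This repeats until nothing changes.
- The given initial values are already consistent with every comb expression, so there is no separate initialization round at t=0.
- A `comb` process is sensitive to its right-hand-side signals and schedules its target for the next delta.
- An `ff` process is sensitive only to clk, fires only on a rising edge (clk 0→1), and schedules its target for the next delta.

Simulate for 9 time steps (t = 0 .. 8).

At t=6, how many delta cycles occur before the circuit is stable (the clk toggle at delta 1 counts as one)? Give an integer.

3

t0.Δ0 p=0 q=1 clk=0 r=1
t0.Δ1 p=0 q=1 clk=1 r=1
t0.Δ2 p=0 q=1 clk=1 r=0
t0.Δ3 p=1 q=0 clk=1 r=0
t0.Δ4 p=1 q=1 clk=1 r=0
t1.Δ0 p=1 q=1 clk=1 r=0
t1.Δ1 p=1 q=1 clk=0 r=0
t2.Δ0 p=1 q=1 clk=0 r=0
t2.Δ1 p=1 q=1 clk=1 r=0
t2.Δ2 p=1 q=1 clk=1 r=1
t2.Δ3 p=0 q=1 clk=1 r=1
t3.Δ0 p=0 q=1 clk=1 r=1
t3.Δ1 p=0 q=1 clk=0 r=1
t4.Δ0 p=0 q=1 clk=0 r=1
t4.Δ1 p=0 q=1 clk=1 r=1
t4.Δ2 p=0 q=1 clk=1 r=0
t4.Δ3 p=1 q=0 clk=1 r=0
t4.Δ4 p=1 q=1 clk=1 r=0
t5.Δ0 p=1 q=1 clk=1 r=0
t5.Δ1 p=1 q=1 clk=0 r=0
t6.Δ0 p=1 q=1 clk=0 r=0
t6.Δ1 p=1 q=1 clk=1 r=0
t6.Δ2 p=1 q=1 clk=1 r=1
t6.Δ3 p=0 q=1 clk=1 r=1
t7.Δ0 p=0 q=1 clk=1 r=1
t7.Δ1 p=0 q=1 clk=0 r=1
t8.Δ0 p=0 q=1 clk=0 r=1
t8.Δ1 p=0 q=1 clk=1 r=1
t8.Δ2 p=0 q=1 clk=1 r=0
t8.Δ3 p=1 q=0 clk=1 r=0
t8.Δ4 p=1 q=1 clk=1 r=0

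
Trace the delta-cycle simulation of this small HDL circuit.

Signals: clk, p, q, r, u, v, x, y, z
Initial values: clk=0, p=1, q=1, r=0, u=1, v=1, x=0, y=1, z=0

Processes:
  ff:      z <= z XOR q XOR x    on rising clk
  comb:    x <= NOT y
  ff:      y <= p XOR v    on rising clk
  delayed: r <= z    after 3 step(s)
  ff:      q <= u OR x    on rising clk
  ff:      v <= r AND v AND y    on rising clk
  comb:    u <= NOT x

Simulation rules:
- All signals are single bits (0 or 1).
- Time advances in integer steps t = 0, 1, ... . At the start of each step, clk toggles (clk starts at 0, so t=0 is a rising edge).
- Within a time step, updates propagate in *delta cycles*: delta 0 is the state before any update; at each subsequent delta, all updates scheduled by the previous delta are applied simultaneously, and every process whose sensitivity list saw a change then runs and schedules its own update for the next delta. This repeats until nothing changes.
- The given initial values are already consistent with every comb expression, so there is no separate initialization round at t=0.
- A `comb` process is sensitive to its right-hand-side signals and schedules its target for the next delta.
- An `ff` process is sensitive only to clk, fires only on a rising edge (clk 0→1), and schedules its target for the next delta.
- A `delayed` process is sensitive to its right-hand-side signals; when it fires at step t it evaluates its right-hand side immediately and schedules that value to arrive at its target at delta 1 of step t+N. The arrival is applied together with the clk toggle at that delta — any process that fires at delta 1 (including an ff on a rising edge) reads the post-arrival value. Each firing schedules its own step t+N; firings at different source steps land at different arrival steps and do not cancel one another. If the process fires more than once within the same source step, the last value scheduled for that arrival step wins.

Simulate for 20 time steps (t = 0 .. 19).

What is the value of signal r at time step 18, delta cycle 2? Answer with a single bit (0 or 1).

1

t=0 Δ0: q=1 p=1 y=1 r=0 v=1 x=0 z=0 u=1 clk=0
  Δ1: clk:0→1
  Δ2: y:1→0, v:1→0, z:0→1
  Δ3: x:0→1
  Δ4: u:1→0
  (4Δ to stable)
t=1 Δ0: q=1 p=1 y=0 r=0 v=0 x=1 z=1 u=0 clk=1
  Δ1: clk:1→0
  (1Δ to stable)
t=2 Δ0: q=1 p=1 y=0 r=0 v=0 x=1 z=1 u=0 clk=0
  Δ1: clk:0→1
  Δ2: y:0→1
  Δ3: x:1→0
  Δ4: u:0→1
  (4Δ to stable)
t=3 Δ0: q=1 p=1 y=1 r=0 v=0 x=0 z=1 u=1 clk=1
  Δ1: r:0→1, clk:1→0
  (1Δ to stable)
t=4 Δ0: q=1 p=1 y=1 r=1 v=0 x=0 z=1 u=1 clk=0
  Δ1: clk:0→1
  Δ2: z:1→0
  (2Δ to stable)
t=5 Δ0: q=1 p=1 y=1 r=1 v=0 x=0 z=0 u=1 clk=1
  Δ1: clk:1→0
  (1Δ to stable)
t=6 Δ0: q=1 p=1 y=1 r=1 v=0 x=0 z=0 u=1 clk=0
  Δ1: clk:0→1
  Δ2: z:0→1
  (2Δ to stable)
t=7 Δ0: q=1 p=1 y=1 r=1 v=0 x=0 z=1 u=1 clk=1
  Δ1: r:1→0, clk:1→0
  (1Δ to stable)
t=8 Δ0: q=1 p=1 y=1 r=0 v=0 x=0 z=1 u=1 clk=0
  Δ1: clk:0→1
  Δ2: z:1→0
  (2Δ to stable)
t=9 Δ0: q=1 p=1 y=1 r=0 v=0 x=0 z=0 u=1 clk=1
  Δ1: r:0→1, clk:1→0
  (1Δ to stable)
t=10 Δ0: q=1 p=1 y=1 r=1 v=0 x=0 z=0 u=1 clk=0
  Δ1: clk:0→1
  Δ2: z:0→1
  (2Δ to stable)
t=11 Δ0: q=1 p=1 y=1 r=1 v=0 x=0 z=1 u=1 clk=1
  Δ1: r:1→0, clk:1→0
  (1Δ to stable)
t=12 Δ0: q=1 p=1 y=1 r=0 v=0 x=0 z=1 u=1 clk=0
  Δ1: clk:0→1
  Δ2: z:1→0
  (2Δ to stable)
t=13 Δ0: q=1 p=1 y=1 r=0 v=0 x=0 z=0 u=1 clk=1
  Δ1: r:0→1, clk:1→0
  (1Δ to stable)
t=14 Δ0: q=1 p=1 y=1 r=1 v=0 x=0 z=0 u=1 clk=0
  Δ1: clk:0→1
  Δ2: z:0→1
  (2Δ to stable)
t=15 Δ0: q=1 p=1 y=1 r=1 v=0 x=0 z=1 u=1 clk=1
  Δ1: r:1→0, clk:1→0
  (1Δ to stable)
t=16 Δ0: q=1 p=1 y=1 r=0 v=0 x=0 z=1 u=1 clk=0
  Δ1: clk:0→1
  Δ2: z:1→0
  (2Δ to stable)
t=17 Δ0: q=1 p=1 y=1 r=0 v=0 x=0 z=0 u=1 clk=1
  Δ1: r:0→1, clk:1→0
  (1Δ to stable)
t=18 Δ0: q=1 p=1 y=1 r=1 v=0 x=0 z=0 u=1 clk=0
  Δ1: clk:0→1
  Δ2: z:0→1
  (2Δ to stable)
t=19 Δ0: q=1 p=1 y=1 r=1 v=0 x=0 z=1 u=1 clk=1
  Δ1: r:1→0, clk:1→0
  (1Δ to stable)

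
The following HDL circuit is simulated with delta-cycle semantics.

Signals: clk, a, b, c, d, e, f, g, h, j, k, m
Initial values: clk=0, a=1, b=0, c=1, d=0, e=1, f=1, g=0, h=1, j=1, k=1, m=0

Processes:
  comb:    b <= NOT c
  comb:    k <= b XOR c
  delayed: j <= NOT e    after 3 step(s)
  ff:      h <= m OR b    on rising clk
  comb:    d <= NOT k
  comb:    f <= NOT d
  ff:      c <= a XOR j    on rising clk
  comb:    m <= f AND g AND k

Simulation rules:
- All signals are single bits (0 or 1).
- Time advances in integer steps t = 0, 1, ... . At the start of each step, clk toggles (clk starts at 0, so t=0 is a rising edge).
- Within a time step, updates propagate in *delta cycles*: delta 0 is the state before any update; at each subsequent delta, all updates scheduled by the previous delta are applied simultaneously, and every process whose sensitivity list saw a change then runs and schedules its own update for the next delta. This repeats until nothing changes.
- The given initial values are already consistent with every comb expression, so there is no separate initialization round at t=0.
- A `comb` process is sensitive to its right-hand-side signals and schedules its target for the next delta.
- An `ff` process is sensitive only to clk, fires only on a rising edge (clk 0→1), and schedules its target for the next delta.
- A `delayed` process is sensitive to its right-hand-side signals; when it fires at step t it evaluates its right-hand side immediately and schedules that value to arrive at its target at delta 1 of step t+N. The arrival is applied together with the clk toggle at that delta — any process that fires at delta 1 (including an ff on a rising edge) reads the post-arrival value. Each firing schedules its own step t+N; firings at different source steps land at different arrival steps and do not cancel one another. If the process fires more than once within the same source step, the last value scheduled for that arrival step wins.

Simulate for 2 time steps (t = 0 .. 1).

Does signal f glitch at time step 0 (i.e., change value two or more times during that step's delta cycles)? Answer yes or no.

[bits: d,c,g,h,j,clk,e,a,m,k,f,b]
t=0: Δ0=010110110110 Δ1=010111110110 Δ2=000011110110 Δ3=000011110011 Δ4=100011110111 Δ5=000011110101 Δ6=000011110111 | 6Δ
t=1: Δ0=000011110111 Δ1=000010110111 | 1Δ

yes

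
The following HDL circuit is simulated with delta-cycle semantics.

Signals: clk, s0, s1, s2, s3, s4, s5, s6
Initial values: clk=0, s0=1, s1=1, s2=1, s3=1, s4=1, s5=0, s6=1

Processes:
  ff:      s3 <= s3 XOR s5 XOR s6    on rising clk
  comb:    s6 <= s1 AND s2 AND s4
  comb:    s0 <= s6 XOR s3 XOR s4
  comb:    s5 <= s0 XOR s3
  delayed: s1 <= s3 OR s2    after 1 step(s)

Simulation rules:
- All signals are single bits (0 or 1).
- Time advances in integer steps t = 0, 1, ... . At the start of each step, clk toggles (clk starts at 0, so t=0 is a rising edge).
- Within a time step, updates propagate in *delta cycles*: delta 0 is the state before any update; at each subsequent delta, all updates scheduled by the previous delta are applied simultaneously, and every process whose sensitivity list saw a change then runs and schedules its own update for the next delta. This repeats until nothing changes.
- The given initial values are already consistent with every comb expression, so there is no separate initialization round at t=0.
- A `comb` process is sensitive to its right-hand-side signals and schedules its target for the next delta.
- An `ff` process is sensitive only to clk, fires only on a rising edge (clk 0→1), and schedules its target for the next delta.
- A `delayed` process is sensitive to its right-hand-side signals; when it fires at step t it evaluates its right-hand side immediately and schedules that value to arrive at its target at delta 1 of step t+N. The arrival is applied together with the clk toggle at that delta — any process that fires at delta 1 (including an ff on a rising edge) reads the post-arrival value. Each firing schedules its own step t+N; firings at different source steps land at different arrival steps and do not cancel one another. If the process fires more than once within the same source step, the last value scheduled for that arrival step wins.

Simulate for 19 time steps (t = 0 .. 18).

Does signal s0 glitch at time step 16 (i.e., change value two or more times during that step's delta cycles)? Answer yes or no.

no

[bits: s1,s3,s5,s2,s4,s0,clk,s6]
t=0: Δ0=11011101 Δ1=11011111 Δ2=10011111 Δ3=10111011 Δ4=10011011 | 4Δ
t=1: Δ0=10011011 Δ1=10011001 | 1Δ
t=2: Δ0=10011001 Δ1=10011011 Δ2=11011011 Δ3=11111111 Δ4=11011111 | 4Δ
t=3: Δ0=11011111 Δ1=11011101 | 1Δ
t=4: Δ0=11011101 Δ1=11011111 Δ2=10011111 Δ3=10111011 Δ4=10011011 | 4Δ
t=5: Δ0=10011011 Δ1=10011001 | 1Δ
t=6: Δ0=10011001 Δ1=10011011 Δ2=11011011 Δ3=11111111 Δ4=11011111 | 4Δ
t=7: Δ0=11011111 Δ1=11011101 | 1Δ
t=8: Δ0=11011101 Δ1=11011111 Δ2=10011111 Δ3=10111011 Δ4=10011011 | 4Δ
t=9: Δ0=10011011 Δ1=10011001 | 1Δ
t=10: Δ0=10011001 Δ1=10011011 Δ2=11011011 Δ3=11111111 Δ4=11011111 | 4Δ
t=11: Δ0=11011111 Δ1=11011101 | 1Δ
t=12: Δ0=11011101 Δ1=11011111 Δ2=10011111 Δ3=10111011 Δ4=10011011 | 4Δ
t=13: Δ0=10011011 Δ1=10011001 | 1Δ
t=14: Δ0=10011001 Δ1=10011011 Δ2=11011011 Δ3=11111111 Δ4=11011111 | 4Δ
t=15: Δ0=11011111 Δ1=11011101 | 1Δ
t=16: Δ0=11011101 Δ1=11011111 Δ2=10011111 Δ3=10111011 Δ4=10011011 | 4Δ
t=17: Δ0=10011011 Δ1=10011001 | 1Δ
t=18: Δ0=10011001 Δ1=10011011 Δ2=11011011 Δ3=11111111 Δ4=11011111 | 4Δ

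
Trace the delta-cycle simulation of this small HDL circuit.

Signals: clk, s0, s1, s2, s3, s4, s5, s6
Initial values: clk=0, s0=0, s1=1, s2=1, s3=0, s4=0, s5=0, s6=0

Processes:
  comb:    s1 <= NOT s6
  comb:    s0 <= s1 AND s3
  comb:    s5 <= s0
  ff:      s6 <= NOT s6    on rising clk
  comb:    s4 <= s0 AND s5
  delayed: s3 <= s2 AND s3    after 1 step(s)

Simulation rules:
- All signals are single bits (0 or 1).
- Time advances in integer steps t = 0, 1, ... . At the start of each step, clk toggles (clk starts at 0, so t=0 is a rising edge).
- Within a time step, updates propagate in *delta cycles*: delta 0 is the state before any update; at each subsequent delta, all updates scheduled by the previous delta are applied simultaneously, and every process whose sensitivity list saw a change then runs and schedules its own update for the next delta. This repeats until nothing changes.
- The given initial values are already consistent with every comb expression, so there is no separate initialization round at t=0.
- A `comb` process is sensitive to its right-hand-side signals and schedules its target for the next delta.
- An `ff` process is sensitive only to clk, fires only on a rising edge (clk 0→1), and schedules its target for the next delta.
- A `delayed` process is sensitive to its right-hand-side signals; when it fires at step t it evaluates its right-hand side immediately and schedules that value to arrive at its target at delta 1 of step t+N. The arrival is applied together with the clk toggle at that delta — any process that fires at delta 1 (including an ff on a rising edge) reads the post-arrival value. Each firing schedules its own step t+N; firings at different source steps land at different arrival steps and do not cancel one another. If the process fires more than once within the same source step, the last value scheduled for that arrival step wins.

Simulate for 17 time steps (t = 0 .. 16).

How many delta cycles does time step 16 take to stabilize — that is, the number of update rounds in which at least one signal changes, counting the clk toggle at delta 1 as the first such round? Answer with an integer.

3

t0.Δ0 s0=0 s4=0 s1=1 s2=1 clk=0 s6=0 s5=0 s3=0
t0.Δ1 s0=0 s4=0 s1=1 s2=1 clk=1 s6=0 s5=0 s3=0
t0.Δ2 s0=0 s4=0 s1=1 s2=1 clk=1 s6=1 s5=0 s3=0
t0.Δ3 s0=0 s4=0 s1=0 s2=1 clk=1 s6=1 s5=0 s3=0
t1.Δ0 s0=0 s4=0 s1=0 s2=1 clk=1 s6=1 s5=0 s3=0
t1.Δ1 s0=0 s4=0 s1=0 s2=1 clk=0 s6=1 s5=0 s3=0
t2.Δ0 s0=0 s4=0 s1=0 s2=1 clk=0 s6=1 s5=0 s3=0
t2.Δ1 s0=0 s4=0 s1=0 s2=1 clk=1 s6=1 s5=0 s3=0
t2.Δ2 s0=0 s4=0 s1=0 s2=1 clk=1 s6=0 s5=0 s3=0
t2.Δ3 s0=0 s4=0 s1=1 s2=1 clk=1 s6=0 s5=0 s3=0
t3.Δ0 s0=0 s4=0 s1=1 s2=1 clk=1 s6=0 s5=0 s3=0
t3.Δ1 s0=0 s4=0 s1=1 s2=1 clk=0 s6=0 s5=0 s3=0
t4.Δ0 s0=0 s4=0 s1=1 s2=1 clk=0 s6=0 s5=0 s3=0
t4.Δ1 s0=0 s4=0 s1=1 s2=1 clk=1 s6=0 s5=0 s3=0
t4.Δ2 s0=0 s4=0 s1=1 s2=1 clk=1 s6=1 s5=0 s3=0
t4.Δ3 s0=0 s4=0 s1=0 s2=1 clk=1 s6=1 s5=0 s3=0
t5.Δ0 s0=0 s4=0 s1=0 s2=1 clk=1 s6=1 s5=0 s3=0
t5.Δ1 s0=0 s4=0 s1=0 s2=1 clk=0 s6=1 s5=0 s3=0
t6.Δ0 s0=0 s4=0 s1=0 s2=1 clk=0 s6=1 s5=0 s3=0
t6.Δ1 s0=0 s4=0 s1=0 s2=1 clk=1 s6=1 s5=0 s3=0
t6.Δ2 s0=0 s4=0 s1=0 s2=1 clk=1 s6=0 s5=0 s3=0
t6.Δ3 s0=0 s4=0 s1=1 s2=1 clk=1 s6=0 s5=0 s3=0
t7.Δ0 s0=0 s4=0 s1=1 s2=1 clk=1 s6=0 s5=0 s3=0
t7.Δ1 s0=0 s4=0 s1=1 s2=1 clk=0 s6=0 s5=0 s3=0
t8.Δ0 s0=0 s4=0 s1=1 s2=1 clk=0 s6=0 s5=0 s3=0
t8.Δ1 s0=0 s4=0 s1=1 s2=1 clk=1 s6=0 s5=0 s3=0
t8.Δ2 s0=0 s4=0 s1=1 s2=1 clk=1 s6=1 s5=0 s3=0
t8.Δ3 s0=0 s4=0 s1=0 s2=1 clk=1 s6=1 s5=0 s3=0
t9.Δ0 s0=0 s4=0 s1=0 s2=1 clk=1 s6=1 s5=0 s3=0
t9.Δ1 s0=0 s4=0 s1=0 s2=1 clk=0 s6=1 s5=0 s3=0
t10.Δ0 s0=0 s4=0 s1=0 s2=1 clk=0 s6=1 s5=0 s3=0
t10.Δ1 s0=0 s4=0 s1=0 s2=1 clk=1 s6=1 s5=0 s3=0
t10.Δ2 s0=0 s4=0 s1=0 s2=1 clk=1 s6=0 s5=0 s3=0
t10.Δ3 s0=0 s4=0 s1=1 s2=1 clk=1 s6=0 s5=0 s3=0
t11.Δ0 s0=0 s4=0 s1=1 s2=1 clk=1 s6=0 s5=0 s3=0
t11.Δ1 s0=0 s4=0 s1=1 s2=1 clk=0 s6=0 s5=0 s3=0
t12.Δ0 s0=0 s4=0 s1=1 s2=1 clk=0 s6=0 s5=0 s3=0
t12.Δ1 s0=0 s4=0 s1=1 s2=1 clk=1 s6=0 s5=0 s3=0
t12.Δ2 s0=0 s4=0 s1=1 s2=1 clk=1 s6=1 s5=0 s3=0
t12.Δ3 s0=0 s4=0 s1=0 s2=1 clk=1 s6=1 s5=0 s3=0
t13.Δ0 s0=0 s4=0 s1=0 s2=1 clk=1 s6=1 s5=0 s3=0
t13.Δ1 s0=0 s4=0 s1=0 s2=1 clk=0 s6=1 s5=0 s3=0
t14.Δ0 s0=0 s4=0 s1=0 s2=1 clk=0 s6=1 s5=0 s3=0
t14.Δ1 s0=0 s4=0 s1=0 s2=1 clk=1 s6=1 s5=0 s3=0
t14.Δ2 s0=0 s4=0 s1=0 s2=1 clk=1 s6=0 s5=0 s3=0
t14.Δ3 s0=0 s4=0 s1=1 s2=1 clk=1 s6=0 s5=0 s3=0
t15.Δ0 s0=0 s4=0 s1=1 s2=1 clk=1 s6=0 s5=0 s3=0
t15.Δ1 s0=0 s4=0 s1=1 s2=1 clk=0 s6=0 s5=0 s3=0
t16.Δ0 s0=0 s4=0 s1=1 s2=1 clk=0 s6=0 s5=0 s3=0
t16.Δ1 s0=0 s4=0 s1=1 s2=1 clk=1 s6=0 s5=0 s3=0
t16.Δ2 s0=0 s4=0 s1=1 s2=1 clk=1 s6=1 s5=0 s3=0
t16.Δ3 s0=0 s4=0 s1=0 s2=1 clk=1 s6=1 s5=0 s3=0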